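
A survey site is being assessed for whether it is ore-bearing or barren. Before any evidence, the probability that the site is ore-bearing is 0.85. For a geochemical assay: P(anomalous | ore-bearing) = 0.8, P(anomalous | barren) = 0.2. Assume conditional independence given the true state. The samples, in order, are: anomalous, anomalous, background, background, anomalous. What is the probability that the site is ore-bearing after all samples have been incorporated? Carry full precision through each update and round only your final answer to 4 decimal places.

0.9577

After 'anomalous': P(ore) = 0.8·0.8500 / (0.8·0.8500 + 0.2·0.1500) ≈ 0.9577
After 'anomalous': P(ore) = 0.8·0.9577 / (0.8·0.9577 + 0.2·0.0423) ≈ 0.9891
After 'background': P(ore) = 0.2·0.9891 / (0.2·0.9891 + 0.8·0.0109) ≈ 0.9577
After 'background': P(ore) = 0.2·0.9577 / (0.2·0.9577 + 0.8·0.0423) ≈ 0.8500
After 'anomalous': P(ore) = 0.8·0.8500 / (0.8·0.8500 + 0.2·0.1500) ≈ 0.9577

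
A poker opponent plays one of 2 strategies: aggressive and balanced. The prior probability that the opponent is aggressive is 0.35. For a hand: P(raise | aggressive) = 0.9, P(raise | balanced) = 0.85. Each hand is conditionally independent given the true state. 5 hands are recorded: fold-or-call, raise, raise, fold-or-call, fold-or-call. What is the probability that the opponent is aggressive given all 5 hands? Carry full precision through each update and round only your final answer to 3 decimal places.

After 'fold-or-call': P(aggressive) = 0.1·0.3500 / (0.1·0.3500 + 0.15·0.6500) ≈ 0.2642
After 'raise': P(aggressive) = 0.9·0.2642 / (0.9·0.2642 + 0.85·0.7358) ≈ 0.2754
After 'raise': P(aggressive) = 0.9·0.2754 / (0.9·0.2754 + 0.85·0.7246) ≈ 0.2870
After 'fold-or-call': P(aggressive) = 0.1·0.2870 / (0.1·0.2870 + 0.15·0.7130) ≈ 0.2115
After 'fold-or-call': P(aggressive) = 0.1·0.2115 / (0.1·0.2115 + 0.15·0.7885) ≈ 0.1517

0.152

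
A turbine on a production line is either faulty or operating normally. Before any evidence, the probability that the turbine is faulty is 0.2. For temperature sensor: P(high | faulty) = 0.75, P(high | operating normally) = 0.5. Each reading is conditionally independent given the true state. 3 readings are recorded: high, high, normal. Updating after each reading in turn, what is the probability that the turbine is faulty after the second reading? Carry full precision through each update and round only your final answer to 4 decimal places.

0.3600

After 'high': P(faulty) = 0.75·0.2000 / (0.75·0.2000 + 0.5·0.8000) ≈ 0.2727
After 'high': P(faulty) = 0.75·0.2727 / (0.75·0.2727 + 0.5·0.7273) ≈ 0.3600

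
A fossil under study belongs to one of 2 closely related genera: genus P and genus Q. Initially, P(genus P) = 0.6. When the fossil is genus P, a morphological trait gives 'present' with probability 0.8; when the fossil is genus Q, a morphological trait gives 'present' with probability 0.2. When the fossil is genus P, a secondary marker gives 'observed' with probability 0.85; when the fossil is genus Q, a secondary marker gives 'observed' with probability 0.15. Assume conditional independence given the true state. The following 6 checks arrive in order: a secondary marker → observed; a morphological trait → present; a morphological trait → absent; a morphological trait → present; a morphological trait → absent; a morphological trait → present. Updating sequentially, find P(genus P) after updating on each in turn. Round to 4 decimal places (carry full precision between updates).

0.9714

Each posterior becomes the prior for the next update.
After a secondary marker='observed': P(genus P) = 0.85·0.6000 / (0.85·0.6000 + 0.15·0.4000) ≈ 0.8947
After a morphological trait='present': P(genus P) = 0.8·0.8947 / (0.8·0.8947 + 0.2·0.1053) ≈ 0.9714
After a morphological trait='absent': P(genus P) = 0.2·0.9714 / (0.2·0.9714 + 0.8·0.0286) ≈ 0.8947
After a morphological trait='present': P(genus P) = 0.8·0.8947 / (0.8·0.8947 + 0.2·0.1053) ≈ 0.9714
After a morphological trait='absent': P(genus P) = 0.2·0.9714 / (0.2·0.9714 + 0.8·0.0286) ≈ 0.8947
After a morphological trait='present': P(genus P) = 0.8·0.8947 / (0.8·0.8947 + 0.2·0.1053) ≈ 0.9714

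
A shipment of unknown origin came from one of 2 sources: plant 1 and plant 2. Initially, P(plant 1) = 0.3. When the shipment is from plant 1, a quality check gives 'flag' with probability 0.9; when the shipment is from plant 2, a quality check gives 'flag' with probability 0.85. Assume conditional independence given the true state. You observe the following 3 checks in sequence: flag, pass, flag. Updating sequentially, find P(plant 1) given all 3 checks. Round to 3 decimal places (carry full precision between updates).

0.243

After 'flag': P(plant 1) = 0.9·0.3000 / (0.9·0.3000 + 0.85·0.7000) ≈ 0.3121
After 'pass': P(plant 1) = 0.1·0.3121 / (0.1·0.3121 + 0.15·0.6879) ≈ 0.2323
After 'flag': P(plant 1) = 0.9·0.2323 / (0.9·0.2323 + 0.85·0.7677) ≈ 0.2426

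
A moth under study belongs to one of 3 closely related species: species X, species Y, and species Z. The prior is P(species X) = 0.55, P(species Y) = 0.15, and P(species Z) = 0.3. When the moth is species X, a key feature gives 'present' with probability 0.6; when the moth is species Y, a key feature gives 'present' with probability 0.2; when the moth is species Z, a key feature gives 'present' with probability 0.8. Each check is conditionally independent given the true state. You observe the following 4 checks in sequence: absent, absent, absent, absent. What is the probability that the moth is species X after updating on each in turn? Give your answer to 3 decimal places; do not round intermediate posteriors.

After 'absent': normaliser = 0.4·0.5500 + 0.8·0.1500 + 0.2·0.3000; P(species X) ≈ 0.5500, P(species Y) ≈ 0.3000, P(species Z) ≈ 0.1500
After 'absent': normaliser = 0.4·0.5500 + 0.8·0.3000 + 0.2·0.1500; P(species X) ≈ 0.4490, P(species Y) ≈ 0.4898, P(species Z) ≈ 0.0612
After 'absent': normaliser = 0.4·0.4490 + 0.8·0.4898 + 0.2·0.0612; P(species X) ≈ 0.3077, P(species Y) ≈ 0.6713, P(species Z) ≈ 0.0210
After 'absent': normaliser = 0.4·0.3077 + 0.8·0.6713 + 0.2·0.0210; P(species X) ≈ 0.1853, P(species Y) ≈ 0.8084, P(species Z) ≈ 0.0063

0.185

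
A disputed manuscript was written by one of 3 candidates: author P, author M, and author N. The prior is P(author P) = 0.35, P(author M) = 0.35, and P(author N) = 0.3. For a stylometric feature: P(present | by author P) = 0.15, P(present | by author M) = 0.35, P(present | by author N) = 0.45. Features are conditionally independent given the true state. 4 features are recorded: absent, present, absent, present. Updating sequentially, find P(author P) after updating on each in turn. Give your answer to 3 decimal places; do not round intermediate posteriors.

Apply Bayes' rule sequentially, carrying P(author P) forward.
After 'absent': normaliser = 0.85·0.3500 + 0.65·0.3500 + 0.55·0.3000; P(author P) ≈ 0.4312, P(author M) ≈ 0.3297, P(author N) ≈ 0.2391
After 'present': normaliser = 0.15·0.4312 + 0.35·0.3297 + 0.45·0.2391; P(author P) ≈ 0.2248, P(author M) ≈ 0.4011, P(author N) ≈ 0.3741
After 'absent': normaliser = 0.85·0.2248 + 0.65·0.4011 + 0.55·0.3741; P(author P) ≈ 0.2906, P(author M) ≈ 0.3965, P(author N) ≈ 0.3129
After 'present': normaliser = 0.15·0.2906 + 0.35·0.3965 + 0.45·0.3129; P(author P) ≈ 0.1349, P(author M) ≈ 0.4294, P(author N) ≈ 0.4357

0.135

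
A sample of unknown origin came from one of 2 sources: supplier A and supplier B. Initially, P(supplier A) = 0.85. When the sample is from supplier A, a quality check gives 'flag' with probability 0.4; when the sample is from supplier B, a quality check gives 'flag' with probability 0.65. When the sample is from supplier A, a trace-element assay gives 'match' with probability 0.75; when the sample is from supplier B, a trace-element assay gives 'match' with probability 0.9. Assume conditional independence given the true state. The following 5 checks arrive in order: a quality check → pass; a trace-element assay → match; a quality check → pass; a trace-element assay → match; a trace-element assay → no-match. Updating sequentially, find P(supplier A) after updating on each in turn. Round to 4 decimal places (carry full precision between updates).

After a quality check='pass': P(supplier A) = 0.6·0.8500 / (0.6·0.8500 + 0.35·0.1500) ≈ 0.9067
After a trace-element assay='match': P(supplier A) = 0.75·0.9067 / (0.75·0.9067 + 0.9·0.0933) ≈ 0.8901
After a quality check='pass': P(supplier A) = 0.6·0.8901 / (0.6·0.8901 + 0.35·0.1099) ≈ 0.9328
After a trace-element assay='match': P(supplier A) = 0.75·0.9328 / (0.75·0.9328 + 0.9·0.0672) ≈ 0.9204
After a trace-element assay='no-match': P(supplier A) = 0.25·0.9204 / (0.25·0.9204 + 0.1·0.0796) ≈ 0.9666

0.9666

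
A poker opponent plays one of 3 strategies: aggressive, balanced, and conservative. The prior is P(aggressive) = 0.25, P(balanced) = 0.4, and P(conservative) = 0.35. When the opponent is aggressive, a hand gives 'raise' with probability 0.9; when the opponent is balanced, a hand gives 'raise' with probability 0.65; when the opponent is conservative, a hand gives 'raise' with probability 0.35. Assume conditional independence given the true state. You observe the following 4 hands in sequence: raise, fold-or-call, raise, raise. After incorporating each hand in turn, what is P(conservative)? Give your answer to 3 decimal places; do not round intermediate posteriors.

After 'raise': normaliser = 0.9·0.2500 + 0.65·0.4000 + 0.35·0.3500; P(aggressive) ≈ 0.3704, P(balanced) ≈ 0.4280, P(conservative) ≈ 0.2016
After 'fold-or-call': normaliser = 0.1·0.3704 + 0.35·0.4280 + 0.65·0.2016; P(aggressive) ≈ 0.1165, P(balanced) ≈ 0.4712, P(conservative) ≈ 0.4123
After 'raise': normaliser = 0.9·0.1165 + 0.65·0.4712 + 0.35·0.4123; P(aggressive) ≈ 0.1888, P(balanced) ≈ 0.5514, P(conservative) ≈ 0.2598
After 'raise': normaliser = 0.9·0.1888 + 0.65·0.5514 + 0.35·0.2598; P(aggressive) ≈ 0.2744, P(balanced) ≈ 0.5788, P(conservative) ≈ 0.1468

0.147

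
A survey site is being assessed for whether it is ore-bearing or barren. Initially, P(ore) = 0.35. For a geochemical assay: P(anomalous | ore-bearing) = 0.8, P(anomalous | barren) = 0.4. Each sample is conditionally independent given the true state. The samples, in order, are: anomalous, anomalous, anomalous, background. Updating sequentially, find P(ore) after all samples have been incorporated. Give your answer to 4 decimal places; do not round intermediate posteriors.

0.5895

After 'anomalous': P(ore) = 0.8·0.3500 / (0.8·0.3500 + 0.4·0.6500) ≈ 0.5185
After 'anomalous': P(ore) = 0.8·0.5185 / (0.8·0.5185 + 0.4·0.4815) ≈ 0.6829
After 'anomalous': P(ore) = 0.8·0.6829 / (0.8·0.6829 + 0.4·0.3171) ≈ 0.8116
After 'background': P(ore) = 0.2·0.8116 / (0.2·0.8116 + 0.6·0.1884) ≈ 0.5895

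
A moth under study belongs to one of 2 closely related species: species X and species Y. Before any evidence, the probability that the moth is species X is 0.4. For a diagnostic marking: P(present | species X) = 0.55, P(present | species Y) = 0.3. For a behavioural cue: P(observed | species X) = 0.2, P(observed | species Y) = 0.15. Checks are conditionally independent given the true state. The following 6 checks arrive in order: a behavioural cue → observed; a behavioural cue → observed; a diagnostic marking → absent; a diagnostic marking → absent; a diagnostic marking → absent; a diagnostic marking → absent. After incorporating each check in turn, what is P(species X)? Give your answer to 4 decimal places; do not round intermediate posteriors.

0.1683

After a behavioural cue='observed': P(species X) = 0.2·0.4000 / (0.2·0.4000 + 0.15·0.6000) ≈ 0.4706
After a behavioural cue='observed': P(species X) = 0.2·0.4706 / (0.2·0.4706 + 0.15·0.5294) ≈ 0.5424
After a diagnostic marking='absent': P(species X) = 0.45·0.5424 / (0.45·0.5424 + 0.7·0.4576) ≈ 0.4324
After a diagnostic marking='absent': P(species X) = 0.45·0.4324 / (0.45·0.4324 + 0.7·0.5676) ≈ 0.3288
After a diagnostic marking='absent': P(species X) = 0.45·0.3288 / (0.45·0.3288 + 0.7·0.6712) ≈ 0.2395
After a diagnostic marking='absent': P(species X) = 0.45·0.2395 / (0.45·0.2395 + 0.7·0.7605) ≈ 0.1683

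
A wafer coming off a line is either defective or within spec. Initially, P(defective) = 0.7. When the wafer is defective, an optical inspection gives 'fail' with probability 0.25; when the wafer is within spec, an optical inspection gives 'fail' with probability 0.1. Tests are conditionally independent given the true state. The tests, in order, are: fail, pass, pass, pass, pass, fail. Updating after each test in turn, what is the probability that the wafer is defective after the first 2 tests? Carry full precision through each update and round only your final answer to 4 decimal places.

0.8294

After 'fail': P(defective) = 0.25·0.7000 / (0.25·0.7000 + 0.1·0.3000) ≈ 0.8537
After 'pass': P(defective) = 0.75·0.8537 / (0.75·0.8537 + 0.9·0.1463) ≈ 0.8294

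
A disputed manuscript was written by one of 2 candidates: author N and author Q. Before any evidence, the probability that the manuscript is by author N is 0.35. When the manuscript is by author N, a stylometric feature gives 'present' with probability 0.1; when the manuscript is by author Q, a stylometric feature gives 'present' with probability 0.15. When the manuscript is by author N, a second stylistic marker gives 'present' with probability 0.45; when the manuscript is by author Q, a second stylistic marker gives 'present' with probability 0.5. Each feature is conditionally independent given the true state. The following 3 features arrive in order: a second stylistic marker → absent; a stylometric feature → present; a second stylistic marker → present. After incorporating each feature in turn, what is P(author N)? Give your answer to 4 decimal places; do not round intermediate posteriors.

After a second stylistic marker='absent': P(author N) = 0.55·0.3500 / (0.55·0.3500 + 0.5·0.6500) ≈ 0.3720
After a stylometric feature='present': P(author N) = 0.1·0.3720 / (0.1·0.3720 + 0.15·0.6280) ≈ 0.2831
After a second stylistic marker='present': P(author N) = 0.45·0.2831 / (0.45·0.2831 + 0.5·0.7169) ≈ 0.2622

0.2622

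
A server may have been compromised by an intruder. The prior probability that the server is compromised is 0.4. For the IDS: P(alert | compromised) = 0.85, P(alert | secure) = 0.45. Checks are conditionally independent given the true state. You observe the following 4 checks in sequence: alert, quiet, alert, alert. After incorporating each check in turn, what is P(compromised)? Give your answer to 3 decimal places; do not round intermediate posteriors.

Apply Bayes' rule sequentially, carrying P(compromised) forward.
After 'alert': P(compromised) = 0.85·0.4000 / (0.85·0.4000 + 0.45·0.6000) ≈ 0.5574
After 'quiet': P(compromised) = 0.15·0.5574 / (0.15·0.5574 + 0.55·0.4426) ≈ 0.2556
After 'alert': P(compromised) = 0.85·0.2556 / (0.85·0.2556 + 0.45·0.7444) ≈ 0.3935
After 'alert': P(compromised) = 0.85·0.3935 / (0.85·0.3935 + 0.45·0.6065) ≈ 0.5506

0.551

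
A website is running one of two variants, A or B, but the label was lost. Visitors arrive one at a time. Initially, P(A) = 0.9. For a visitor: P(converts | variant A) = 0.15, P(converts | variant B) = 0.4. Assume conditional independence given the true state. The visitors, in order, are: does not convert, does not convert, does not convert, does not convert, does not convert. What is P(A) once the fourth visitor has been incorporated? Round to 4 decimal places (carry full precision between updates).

0.9732

Each posterior becomes the prior for the next update.
After 'does not convert': P(A) = 0.85·0.9000 / (0.85·0.9000 + 0.6·0.1000) ≈ 0.9273
After 'does not convert': P(A) = 0.85·0.9273 / (0.85·0.9273 + 0.6·0.0727) ≈ 0.9475
After 'does not convert': P(A) = 0.85·0.9475 / (0.85·0.9475 + 0.6·0.0525) ≈ 0.9624
After 'does not convert': P(A) = 0.85·0.9624 / (0.85·0.9624 + 0.6·0.0376) ≈ 0.9732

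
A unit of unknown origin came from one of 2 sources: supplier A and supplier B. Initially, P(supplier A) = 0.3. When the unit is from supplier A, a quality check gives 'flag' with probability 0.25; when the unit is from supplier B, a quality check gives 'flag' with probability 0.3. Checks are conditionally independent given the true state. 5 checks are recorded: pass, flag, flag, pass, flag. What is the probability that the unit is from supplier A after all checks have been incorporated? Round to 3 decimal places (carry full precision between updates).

Each posterior becomes the prior for the next update.
After 'pass': P(supplier A) = 0.75·0.3000 / (0.75·0.3000 + 0.7·0.7000) ≈ 0.3147
After 'flag': P(supplier A) = 0.25·0.3147 / (0.25·0.3147 + 0.3·0.6853) ≈ 0.2768
After 'flag': P(supplier A) = 0.25·0.2768 / (0.25·0.2768 + 0.3·0.7232) ≈ 0.2418
After 'pass': P(supplier A) = 0.75·0.2418 / (0.75·0.2418 + 0.7·0.7582) ≈ 0.2547
After 'flag': P(supplier A) = 0.25·0.2547 / (0.25·0.2547 + 0.3·0.7453) ≈ 0.2216

0.222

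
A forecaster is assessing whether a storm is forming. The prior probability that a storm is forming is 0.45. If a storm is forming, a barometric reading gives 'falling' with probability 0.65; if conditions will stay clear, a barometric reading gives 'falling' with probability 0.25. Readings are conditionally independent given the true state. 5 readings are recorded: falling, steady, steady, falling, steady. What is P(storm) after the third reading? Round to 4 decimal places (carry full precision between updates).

0.3166

After 'falling': P(storm) = 0.65·0.4500 / (0.65·0.4500 + 0.25·0.5500) ≈ 0.6802
After 'steady': P(storm) = 0.35·0.6802 / (0.35·0.6802 + 0.75·0.3198) ≈ 0.4982
After 'steady': P(storm) = 0.35·0.4982 / (0.35·0.4982 + 0.75·0.5018) ≈ 0.3166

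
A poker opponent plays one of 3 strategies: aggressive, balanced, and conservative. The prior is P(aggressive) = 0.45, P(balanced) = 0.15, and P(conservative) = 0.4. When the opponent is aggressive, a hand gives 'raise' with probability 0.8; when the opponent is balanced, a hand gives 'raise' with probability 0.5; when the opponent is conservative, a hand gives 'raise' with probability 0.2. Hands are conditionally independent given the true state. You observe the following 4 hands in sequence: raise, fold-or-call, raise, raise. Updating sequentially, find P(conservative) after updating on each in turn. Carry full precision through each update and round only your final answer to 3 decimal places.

Apply Bayes' rule sequentially, carrying P(conservative) forward.
After 'raise': normaliser = 0.8·0.4500 + 0.5·0.1500 + 0.2·0.4000; P(aggressive) ≈ 0.6990, P(balanced) ≈ 0.1456, P(conservative) ≈ 0.1553
After 'fold-or-call': normaliser = 0.2·0.6990 + 0.5·0.1456 + 0.8·0.1553; P(aggressive) ≈ 0.4150, P(balanced) ≈ 0.2161, P(conservative) ≈ 0.3689
After 'raise': normaliser = 0.8·0.4150 + 0.5·0.2161 + 0.2·0.3689; P(aggressive) ≈ 0.6461, P(balanced) ≈ 0.2103, P(conservative) ≈ 0.1436
After 'raise': normaliser = 0.8·0.6461 + 0.5·0.2103 + 0.2·0.1436; P(aggressive) ≈ 0.7943, P(balanced) ≈ 0.1616, P(conservative) ≈ 0.0441

0.044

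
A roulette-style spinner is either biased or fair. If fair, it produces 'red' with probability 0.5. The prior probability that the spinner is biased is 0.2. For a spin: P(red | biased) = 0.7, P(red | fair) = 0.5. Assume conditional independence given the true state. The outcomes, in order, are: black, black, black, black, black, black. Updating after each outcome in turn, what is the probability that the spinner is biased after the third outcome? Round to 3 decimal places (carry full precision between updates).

After 'black': P(biased) = 0.3·0.2000 / (0.3·0.2000 + 0.5·0.8000) ≈ 0.1304
After 'black': P(biased) = 0.3·0.1304 / (0.3·0.1304 + 0.5·0.8696) ≈ 0.0826
After 'black': P(biased) = 0.3·0.0826 / (0.3·0.0826 + 0.5·0.9174) ≈ 0.0512

0.051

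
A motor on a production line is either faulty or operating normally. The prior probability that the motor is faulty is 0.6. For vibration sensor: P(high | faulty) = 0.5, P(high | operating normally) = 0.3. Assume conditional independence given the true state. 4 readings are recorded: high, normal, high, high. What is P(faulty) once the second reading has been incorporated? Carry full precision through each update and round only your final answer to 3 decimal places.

0.641

After 'high': P(faulty) = 0.5·0.6000 / (0.5·0.6000 + 0.3·0.4000) ≈ 0.7143
After 'normal': P(faulty) = 0.5·0.7143 / (0.5·0.7143 + 0.7·0.2857) ≈ 0.6410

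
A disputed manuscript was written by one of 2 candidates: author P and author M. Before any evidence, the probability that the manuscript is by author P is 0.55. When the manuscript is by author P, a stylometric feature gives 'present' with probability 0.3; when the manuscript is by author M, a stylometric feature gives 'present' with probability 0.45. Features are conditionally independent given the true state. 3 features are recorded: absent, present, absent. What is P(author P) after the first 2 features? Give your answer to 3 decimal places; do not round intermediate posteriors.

0.509

After 'absent': P(author P) = 0.7·0.5500 / (0.7·0.5500 + 0.55·0.4500) ≈ 0.6087
After 'present': P(author P) = 0.3·0.6087 / (0.3·0.6087 + 0.45·0.3913) ≈ 0.5091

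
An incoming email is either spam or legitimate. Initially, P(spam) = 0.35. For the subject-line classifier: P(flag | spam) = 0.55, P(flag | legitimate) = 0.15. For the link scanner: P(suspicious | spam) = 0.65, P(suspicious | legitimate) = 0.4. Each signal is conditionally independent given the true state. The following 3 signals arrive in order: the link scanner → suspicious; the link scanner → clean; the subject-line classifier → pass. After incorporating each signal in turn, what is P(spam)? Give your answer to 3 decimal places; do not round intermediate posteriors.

After the link scanner='suspicious': P(spam) = 0.65·0.3500 / (0.65·0.3500 + 0.4·0.6500) ≈ 0.4667
After the link scanner='clean': P(spam) = 0.35·0.4667 / (0.35·0.4667 + 0.6·0.5333) ≈ 0.3379
After the subject-line classifier='pass': P(spam) = 0.45·0.3379 / (0.45·0.3379 + 0.85·0.6621) ≈ 0.2127

0.213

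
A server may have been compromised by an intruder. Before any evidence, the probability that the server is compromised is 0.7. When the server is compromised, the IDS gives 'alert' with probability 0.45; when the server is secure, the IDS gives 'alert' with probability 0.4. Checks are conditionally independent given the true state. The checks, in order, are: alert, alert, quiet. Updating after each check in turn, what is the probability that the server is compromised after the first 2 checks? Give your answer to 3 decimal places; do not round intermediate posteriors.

0.747

After 'alert': P(compromised) = 0.45·0.7000 / (0.45·0.7000 + 0.4·0.3000) ≈ 0.7241
After 'alert': P(compromised) = 0.45·0.7241 / (0.45·0.7241 + 0.4·0.2759) ≈ 0.7470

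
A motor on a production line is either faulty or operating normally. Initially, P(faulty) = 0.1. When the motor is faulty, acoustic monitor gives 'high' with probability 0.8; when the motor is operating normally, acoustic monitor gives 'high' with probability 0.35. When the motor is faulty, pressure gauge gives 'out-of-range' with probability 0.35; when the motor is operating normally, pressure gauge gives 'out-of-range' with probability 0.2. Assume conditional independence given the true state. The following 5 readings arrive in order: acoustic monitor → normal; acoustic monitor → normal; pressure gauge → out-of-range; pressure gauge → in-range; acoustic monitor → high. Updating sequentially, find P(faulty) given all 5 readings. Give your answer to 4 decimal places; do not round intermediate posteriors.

0.0331

After acoustic monitor='normal': P(faulty) = 0.2·0.1000 / (0.2·0.1000 + 0.65·0.9000) ≈ 0.0331
After acoustic monitor='normal': P(faulty) = 0.2·0.0331 / (0.2·0.0331 + 0.65·0.9669) ≈ 0.0104
After pressure gauge='out-of-range': P(faulty) = 0.35·0.0104 / (0.35·0.0104 + 0.2·0.9896) ≈ 0.0181
After pressure gauge='in-range': P(faulty) = 0.65·0.0181 / (0.65·0.0181 + 0.8·0.9819) ≈ 0.0147
After acoustic monitor='high': P(faulty) = 0.8·0.0147 / (0.8·0.0147 + 0.35·0.9853) ≈ 0.0331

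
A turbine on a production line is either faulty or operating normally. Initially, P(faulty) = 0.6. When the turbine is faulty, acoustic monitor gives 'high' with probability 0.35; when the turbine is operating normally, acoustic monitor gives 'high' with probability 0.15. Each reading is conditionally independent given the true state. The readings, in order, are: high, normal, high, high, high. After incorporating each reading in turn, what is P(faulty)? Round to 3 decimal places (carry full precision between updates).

0.971

After 'high': P(faulty) = 0.35·0.6000 / (0.35·0.6000 + 0.15·0.4000) ≈ 0.7778
After 'normal': P(faulty) = 0.65·0.7778 / (0.65·0.7778 + 0.85·0.2222) ≈ 0.7280
After 'high': P(faulty) = 0.35·0.7280 / (0.35·0.7280 + 0.15·0.2720) ≈ 0.8620
After 'high': P(faulty) = 0.35·0.8620 / (0.35·0.8620 + 0.15·0.1380) ≈ 0.9358
After 'high': P(faulty) = 0.35·0.9358 / (0.35·0.9358 + 0.15·0.0642) ≈ 0.9714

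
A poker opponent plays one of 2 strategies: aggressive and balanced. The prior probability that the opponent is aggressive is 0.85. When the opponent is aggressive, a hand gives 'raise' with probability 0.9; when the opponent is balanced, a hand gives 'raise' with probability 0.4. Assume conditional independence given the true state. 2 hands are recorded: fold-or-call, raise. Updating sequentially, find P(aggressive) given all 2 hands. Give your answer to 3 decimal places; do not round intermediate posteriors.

0.680

After 'fold-or-call': P(aggressive) = 0.1·0.8500 / (0.1·0.8500 + 0.6·0.1500) ≈ 0.4857
After 'raise': P(aggressive) = 0.9·0.4857 / (0.9·0.4857 + 0.4·0.5143) ≈ 0.6800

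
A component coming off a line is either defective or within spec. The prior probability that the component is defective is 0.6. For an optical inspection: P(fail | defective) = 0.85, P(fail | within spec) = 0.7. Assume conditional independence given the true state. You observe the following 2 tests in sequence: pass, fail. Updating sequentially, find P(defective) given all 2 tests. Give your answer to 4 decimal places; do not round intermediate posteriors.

0.4766

After 'pass': P(defective) = 0.15·0.6000 / (0.15·0.6000 + 0.3·0.4000) ≈ 0.4286
After 'fail': P(defective) = 0.85·0.4286 / (0.85·0.4286 + 0.7·0.5714) ≈ 0.4766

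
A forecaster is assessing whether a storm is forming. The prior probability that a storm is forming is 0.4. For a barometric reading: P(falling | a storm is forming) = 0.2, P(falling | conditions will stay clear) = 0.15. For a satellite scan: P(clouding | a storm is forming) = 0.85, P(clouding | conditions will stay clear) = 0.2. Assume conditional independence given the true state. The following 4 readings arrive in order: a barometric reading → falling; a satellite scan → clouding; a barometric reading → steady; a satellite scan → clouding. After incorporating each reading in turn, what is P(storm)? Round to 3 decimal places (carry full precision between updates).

0.938

After a barometric reading='falling': P(storm) = 0.2·0.4000 / (0.2·0.4000 + 0.15·0.6000) ≈ 0.4706
After a satellite scan='clouding': P(storm) = 0.85·0.4706 / (0.85·0.4706 + 0.2·0.5294) ≈ 0.7907
After a barometric reading='steady': P(storm) = 0.8·0.7907 / (0.8·0.7907 + 0.85·0.2093) ≈ 0.7805
After a satellite scan='clouding': P(storm) = 0.85·0.7805 / (0.85·0.7805 + 0.2·0.2195) ≈ 0.9379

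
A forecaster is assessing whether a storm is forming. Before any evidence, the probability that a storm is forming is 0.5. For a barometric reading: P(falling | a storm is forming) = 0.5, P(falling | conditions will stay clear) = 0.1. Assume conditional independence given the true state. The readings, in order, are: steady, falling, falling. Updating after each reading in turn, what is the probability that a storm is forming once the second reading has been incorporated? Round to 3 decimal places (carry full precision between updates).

After 'steady': P(storm) = 0.5·0.5000 / (0.5·0.5000 + 0.9·0.5000) ≈ 0.3571
After 'falling': P(storm) = 0.5·0.3571 / (0.5·0.3571 + 0.1·0.6429) ≈ 0.7353

0.735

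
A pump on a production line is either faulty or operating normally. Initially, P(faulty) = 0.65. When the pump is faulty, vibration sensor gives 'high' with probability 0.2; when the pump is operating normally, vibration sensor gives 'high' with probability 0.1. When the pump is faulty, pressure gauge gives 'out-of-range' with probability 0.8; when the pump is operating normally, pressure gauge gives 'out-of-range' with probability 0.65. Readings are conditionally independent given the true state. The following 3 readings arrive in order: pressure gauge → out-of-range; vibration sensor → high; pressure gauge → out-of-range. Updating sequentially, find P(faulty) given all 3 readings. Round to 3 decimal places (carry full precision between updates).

0.849

After pressure gauge='out-of-range': P(faulty) = 0.8·0.6500 / (0.8·0.6500 + 0.65·0.3500) ≈ 0.6957
After vibration sensor='high': P(faulty) = 0.2·0.6957 / (0.2·0.6957 + 0.1·0.3043) ≈ 0.8205
After pressure gauge='out-of-range': P(faulty) = 0.8·0.8205 / (0.8·0.8205 + 0.65·0.1795) ≈ 0.8491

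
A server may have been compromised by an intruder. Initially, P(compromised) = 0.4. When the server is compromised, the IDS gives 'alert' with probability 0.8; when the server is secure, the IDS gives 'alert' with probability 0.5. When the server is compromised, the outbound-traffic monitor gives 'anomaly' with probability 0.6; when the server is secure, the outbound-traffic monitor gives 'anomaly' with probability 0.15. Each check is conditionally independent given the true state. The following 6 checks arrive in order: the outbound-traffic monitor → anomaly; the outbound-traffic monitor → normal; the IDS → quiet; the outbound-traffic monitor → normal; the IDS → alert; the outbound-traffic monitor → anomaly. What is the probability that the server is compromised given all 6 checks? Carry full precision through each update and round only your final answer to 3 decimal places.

0.602

After the outbound-traffic monitor='anomaly': P(compromised) = 0.6·0.4000 / (0.6·0.4000 + 0.15·0.6000) ≈ 0.7273
After the outbound-traffic monitor='normal': P(compromised) = 0.4·0.7273 / (0.4·0.7273 + 0.85·0.2727) ≈ 0.5565
After the IDS='quiet': P(compromised) = 0.2·0.5565 / (0.2·0.5565 + 0.5·0.4435) ≈ 0.3342
After the outbound-traffic monitor='normal': P(compromised) = 0.4·0.3342 / (0.4·0.3342 + 0.85·0.6658) ≈ 0.1911
After the IDS='alert': P(compromised) = 0.8·0.1911 / (0.8·0.1911 + 0.5·0.8089) ≈ 0.2743
After the outbound-traffic monitor='anomaly': P(compromised) = 0.6·0.2743 / (0.6·0.2743 + 0.15·0.7257) ≈ 0.6019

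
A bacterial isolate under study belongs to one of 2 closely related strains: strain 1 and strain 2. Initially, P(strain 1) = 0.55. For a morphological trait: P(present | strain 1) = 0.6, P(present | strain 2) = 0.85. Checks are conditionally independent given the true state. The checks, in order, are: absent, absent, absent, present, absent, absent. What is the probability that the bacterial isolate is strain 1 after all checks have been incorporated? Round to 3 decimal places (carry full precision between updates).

Apply Bayes' rule sequentially, carrying P(strain 1) forward.
After 'absent': P(strain 1) = 0.4·0.5500 / (0.4·0.5500 + 0.15·0.4500) ≈ 0.7652
After 'absent': P(strain 1) = 0.4·0.7652 / (0.4·0.7652 + 0.15·0.2348) ≈ 0.8968
After 'absent': P(strain 1) = 0.4·0.8968 / (0.4·0.8968 + 0.15·0.1032) ≈ 0.9586
After 'present': P(strain 1) = 0.6·0.9586 / (0.6·0.9586 + 0.85·0.0414) ≈ 0.9424
After 'absent': P(strain 1) = 0.4·0.9424 / (0.4·0.9424 + 0.15·0.0576) ≈ 0.9776
After 'absent': P(strain 1) = 0.4·0.9776 / (0.4·0.9776 + 0.15·0.0224) ≈ 0.9915

0.991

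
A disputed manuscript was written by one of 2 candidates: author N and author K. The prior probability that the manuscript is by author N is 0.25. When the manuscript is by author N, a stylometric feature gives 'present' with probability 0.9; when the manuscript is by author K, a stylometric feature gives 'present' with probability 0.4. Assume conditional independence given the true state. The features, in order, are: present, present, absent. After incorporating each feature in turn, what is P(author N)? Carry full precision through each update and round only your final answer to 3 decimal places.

After 'present': P(author N) = 0.9·0.2500 / (0.9·0.2500 + 0.4·0.7500) ≈ 0.4286
After 'present': P(author N) = 0.9·0.4286 / (0.9·0.4286 + 0.4·0.5714) ≈ 0.6279
After 'absent': P(author N) = 0.1·0.6279 / (0.1·0.6279 + 0.6·0.3721) ≈ 0.2195

0.220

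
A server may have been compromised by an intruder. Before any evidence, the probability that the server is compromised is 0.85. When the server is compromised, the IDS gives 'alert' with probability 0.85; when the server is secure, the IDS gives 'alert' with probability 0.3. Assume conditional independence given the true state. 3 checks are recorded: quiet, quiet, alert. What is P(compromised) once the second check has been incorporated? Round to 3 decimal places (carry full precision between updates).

0.206

After 'quiet': P(compromised) = 0.15·0.8500 / (0.15·0.8500 + 0.7·0.1500) ≈ 0.5484
After 'quiet': P(compromised) = 0.15·0.5484 / (0.15·0.5484 + 0.7·0.4516) ≈ 0.2065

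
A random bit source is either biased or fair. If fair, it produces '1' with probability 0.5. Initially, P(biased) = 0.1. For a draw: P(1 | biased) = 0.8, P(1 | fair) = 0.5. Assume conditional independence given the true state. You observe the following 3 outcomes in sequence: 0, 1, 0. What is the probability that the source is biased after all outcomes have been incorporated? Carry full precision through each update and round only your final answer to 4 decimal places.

0.0277

After '0': P(biased) = 0.2·0.1000 / (0.2·0.1000 + 0.5·0.9000) ≈ 0.0426
After '1': P(biased) = 0.8·0.0426 / (0.8·0.0426 + 0.5·0.9574) ≈ 0.0664
After '0': P(biased) = 0.2·0.0664 / (0.2·0.0664 + 0.5·0.9336) ≈ 0.0277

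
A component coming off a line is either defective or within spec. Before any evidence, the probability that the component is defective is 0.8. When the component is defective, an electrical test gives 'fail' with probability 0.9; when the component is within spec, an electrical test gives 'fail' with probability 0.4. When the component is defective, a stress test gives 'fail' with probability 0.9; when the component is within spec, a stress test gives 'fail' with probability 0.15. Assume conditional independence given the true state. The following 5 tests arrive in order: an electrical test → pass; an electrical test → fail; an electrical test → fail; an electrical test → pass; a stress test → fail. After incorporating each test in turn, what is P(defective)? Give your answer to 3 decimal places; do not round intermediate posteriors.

0.771

After an electrical test='pass': P(defective) = 0.1·0.8000 / (0.1·0.8000 + 0.6·0.2000) ≈ 0.4000
After an electrical test='fail': P(defective) = 0.9·0.4000 / (0.9·0.4000 + 0.4·0.6000) ≈ 0.6000
After an electrical test='fail': P(defective) = 0.9·0.6000 / (0.9·0.6000 + 0.4·0.4000) ≈ 0.7714
After an electrical test='pass': P(defective) = 0.1·0.7714 / (0.1·0.7714 + 0.6·0.2286) ≈ 0.3600
After a stress test='fail': P(defective) = 0.9·0.3600 / (0.9·0.3600 + 0.15·0.6400) ≈ 0.7714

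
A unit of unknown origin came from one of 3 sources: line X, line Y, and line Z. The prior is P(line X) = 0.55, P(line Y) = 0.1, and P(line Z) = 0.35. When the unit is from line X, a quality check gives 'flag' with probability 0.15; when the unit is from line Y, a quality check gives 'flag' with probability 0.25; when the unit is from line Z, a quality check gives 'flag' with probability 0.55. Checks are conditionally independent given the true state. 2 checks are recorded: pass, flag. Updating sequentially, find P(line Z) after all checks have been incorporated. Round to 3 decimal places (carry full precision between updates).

0.494

After 'pass': normaliser = 0.85·0.5500 + 0.75·0.1000 + 0.45·0.3500; P(line X) ≈ 0.6679, P(line Y) ≈ 0.1071, P(line Z) ≈ 0.2250
After 'flag': normaliser = 0.15·0.6679 + 0.25·0.1071 + 0.55·0.2250; P(line X) ≈ 0.3996, P(line Y) ≈ 0.1068, P(line Z) ≈ 0.4936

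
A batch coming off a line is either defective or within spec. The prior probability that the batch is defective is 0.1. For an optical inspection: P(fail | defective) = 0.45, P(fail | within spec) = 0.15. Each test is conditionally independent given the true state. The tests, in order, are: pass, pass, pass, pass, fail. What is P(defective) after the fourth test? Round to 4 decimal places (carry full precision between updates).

0.0191

After 'pass': P(defective) = 0.55·0.1000 / (0.55·0.1000 + 0.85·0.9000) ≈ 0.0671
After 'pass': P(defective) = 0.55·0.0671 / (0.55·0.0671 + 0.85·0.9329) ≈ 0.0445
After 'pass': P(defective) = 0.55·0.0445 / (0.55·0.0445 + 0.85·0.9555) ≈ 0.0292
After 'pass': P(defective) = 0.55·0.0292 / (0.55·0.0292 + 0.85·0.9708) ≈ 0.0191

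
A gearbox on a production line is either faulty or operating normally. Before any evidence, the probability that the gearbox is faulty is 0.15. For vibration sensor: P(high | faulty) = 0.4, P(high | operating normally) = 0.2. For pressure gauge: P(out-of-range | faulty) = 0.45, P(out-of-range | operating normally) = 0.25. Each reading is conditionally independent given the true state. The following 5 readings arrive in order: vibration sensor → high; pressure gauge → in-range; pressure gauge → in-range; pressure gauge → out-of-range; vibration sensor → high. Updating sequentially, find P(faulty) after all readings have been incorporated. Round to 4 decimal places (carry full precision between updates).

After vibration sensor='high': P(faulty) = 0.4·0.1500 / (0.4·0.1500 + 0.2·0.8500) ≈ 0.2609
After pressure gauge='in-range': P(faulty) = 0.55·0.2609 / (0.55·0.2609 + 0.75·0.7391) ≈ 0.2056
After pressure gauge='in-range': P(faulty) = 0.55·0.2056 / (0.55·0.2056 + 0.75·0.7944) ≈ 0.1595
After pressure gauge='out-of-range': P(faulty) = 0.45·0.1595 / (0.45·0.1595 + 0.25·0.8405) ≈ 0.2546
After vibration sensor='high': P(faulty) = 0.4·0.2546 / (0.4·0.2546 + 0.2·0.7454) ≈ 0.4059

0.4059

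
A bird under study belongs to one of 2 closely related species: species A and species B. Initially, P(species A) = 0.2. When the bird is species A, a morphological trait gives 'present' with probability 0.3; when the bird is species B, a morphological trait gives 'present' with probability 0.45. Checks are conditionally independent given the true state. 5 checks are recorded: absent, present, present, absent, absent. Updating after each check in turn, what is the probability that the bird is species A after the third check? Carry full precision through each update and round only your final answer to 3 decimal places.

Each posterior becomes the prior for the next update.
After 'absent': P(species A) = 0.7·0.2000 / (0.7·0.2000 + 0.55·0.8000) ≈ 0.2414
After 'present': P(species A) = 0.3·0.2414 / (0.3·0.2414 + 0.45·0.7586) ≈ 0.1750
After 'present': P(species A) = 0.3·0.1750 / (0.3·0.1750 + 0.45·0.8250) ≈ 0.1239

0.124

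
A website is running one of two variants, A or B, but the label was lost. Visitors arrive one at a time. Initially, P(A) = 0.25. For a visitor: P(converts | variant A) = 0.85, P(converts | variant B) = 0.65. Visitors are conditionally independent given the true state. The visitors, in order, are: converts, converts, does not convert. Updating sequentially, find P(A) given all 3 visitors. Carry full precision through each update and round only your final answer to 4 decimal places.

After 'converts': P(A) = 0.85·0.2500 / (0.85·0.2500 + 0.65·0.7500) ≈ 0.3036
After 'converts': P(A) = 0.85·0.3036 / (0.85·0.3036 + 0.65·0.6964) ≈ 0.3631
After 'does not convert': P(A) = 0.15·0.3631 / (0.15·0.3631 + 0.35·0.6369) ≈ 0.1963

0.1963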